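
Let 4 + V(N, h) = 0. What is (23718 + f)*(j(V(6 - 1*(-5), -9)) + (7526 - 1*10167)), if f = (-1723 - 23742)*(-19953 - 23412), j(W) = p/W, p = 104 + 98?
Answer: -5944519263669/2 ≈ -2.9723e+12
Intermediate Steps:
V(N, h) = -4 (V(N, h) = -4 + 0 = -4)
p = 202
j(W) = 202/W
f = 1104289725 (f = -25465*(-43365) = 1104289725)
(23718 + f)*(j(V(6 - 1*(-5), -9)) + (7526 - 1*10167)) = (23718 + 1104289725)*(202/(-4) + (7526 - 1*10167)) = 1104313443*(202*(-1/4) + (7526 - 10167)) = 1104313443*(-101/2 - 2641) = 1104313443*(-5383/2) = -5944519263669/2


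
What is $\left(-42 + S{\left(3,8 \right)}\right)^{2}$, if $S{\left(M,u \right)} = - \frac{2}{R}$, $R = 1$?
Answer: $1936$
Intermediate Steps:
$S{\left(M,u \right)} = -2$ ($S{\left(M,u \right)} = - \frac{2}{1} = \left(-2\right) 1 = -2$)
$\left(-42 + S{\left(3,8 \right)}\right)^{2} = \left(-42 - 2\right)^{2} = \left(-44\right)^{2} = 1936$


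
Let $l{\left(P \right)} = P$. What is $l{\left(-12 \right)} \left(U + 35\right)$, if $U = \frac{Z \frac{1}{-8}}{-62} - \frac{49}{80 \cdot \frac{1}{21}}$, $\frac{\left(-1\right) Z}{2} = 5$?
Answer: $- \frac{164553}{620} \approx -265.41$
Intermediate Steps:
$Z = -10$ ($Z = \left(-2\right) 5 = -10$)
$U = - \frac{31949}{2480}$ ($U = \frac{\left(-10\right) \frac{1}{-8}}{-62} - \frac{49}{80 \cdot \frac{1}{21}} = \left(-10\right) \left(- \frac{1}{8}\right) \left(- \frac{1}{62}\right) - \frac{49}{80 \cdot \frac{1}{21}} = \frac{5}{4} \left(- \frac{1}{62}\right) - \frac{49}{\frac{80}{21}} = - \frac{5}{248} - \frac{1029}{80} = - \frac{31949}{2480} \approx -12.883$)
$l{\left(-12 \right)} \left(U + 35\right) = - 12 \left(- \frac{31949}{2480} + 35\right) = \left(-12\right) \frac{54851}{2480} = - \frac{164553}{620}$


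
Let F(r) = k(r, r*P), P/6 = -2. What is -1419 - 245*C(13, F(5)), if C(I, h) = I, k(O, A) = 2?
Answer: -4604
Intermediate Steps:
P = -12 (P = 6*(-2) = -12)
F(r) = 2
-1419 - 245*C(13, F(5)) = -1419 - 245*13 = -1419 - 3185 = -4604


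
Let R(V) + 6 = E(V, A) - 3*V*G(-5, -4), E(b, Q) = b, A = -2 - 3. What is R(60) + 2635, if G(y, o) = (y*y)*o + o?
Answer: 21409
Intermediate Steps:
A = -5
G(y, o) = o + o*y² (G(y, o) = y²*o + o = o*y² + o = o + o*y²)
R(V) = -6 + 313*V (R(V) = -6 + (V - 3*V*(-4*(1 + (-5)²))) = -6 + (V - 3*V*(-4*(1 + 25))) = -6 + (V - 3*V*(-4*26)) = -6 + (V - 3*V*(-104)) = -6 + (V - (-312)*V) = -6 + (V + 312*V) = -6 + 313*V)
R(60) + 2635 = (-6 + 313*60) + 2635 = (-6 + 18780) + 2635 = 18774 + 2635 = 21409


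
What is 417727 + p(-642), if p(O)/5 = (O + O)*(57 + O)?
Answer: 4173427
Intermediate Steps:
p(O) = 10*O*(57 + O) (p(O) = 5*((O + O)*(57 + O)) = 5*((2*O)*(57 + O)) = 5*(2*O*(57 + O)) = 10*O*(57 + O))
417727 + p(-642) = 417727 + 10*(-642)*(57 - 642) = 417727 + 10*(-642)*(-585) = 417727 + 3755700 = 4173427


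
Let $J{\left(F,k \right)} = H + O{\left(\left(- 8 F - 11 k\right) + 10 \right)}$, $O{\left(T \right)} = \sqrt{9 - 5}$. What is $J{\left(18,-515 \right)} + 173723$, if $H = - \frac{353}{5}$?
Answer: $\frac{868272}{5} \approx 1.7365 \cdot 10^{5}$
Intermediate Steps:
$O{\left(T \right)} = 2$ ($O{\left(T \right)} = \sqrt{4} = 2$)
$H = - \frac{353}{5}$ ($H = \left(-353\right) \frac{1}{5} = - \frac{353}{5} \approx -70.6$)
$J{\left(F,k \right)} = - \frac{343}{5}$ ($J{\left(F,k \right)} = - \frac{353}{5} + 2 = - \frac{343}{5}$)
$J{\left(18,-515 \right)} + 173723 = - \frac{343}{5} + 173723 = \frac{868272}{5}$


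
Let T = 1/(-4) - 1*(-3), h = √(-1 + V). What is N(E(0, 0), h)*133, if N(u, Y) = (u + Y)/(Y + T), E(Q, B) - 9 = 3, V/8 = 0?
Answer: 72352/137 - 19684*I/137 ≈ 528.12 - 143.68*I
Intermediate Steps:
V = 0 (V = 8*0 = 0)
E(Q, B) = 12 (E(Q, B) = 9 + 3 = 12)
h = I (h = √(-1 + 0) = √(-1) = I ≈ 1.0*I)
T = 11/4 (T = -¼ + 3 = 11/4 ≈ 2.7500)
N(u, Y) = (Y + u)/(11/4 + Y) (N(u, Y) = (u + Y)/(Y + 11/4) = (Y + u)/(11/4 + Y))
N(E(0, 0), h)*133 = (4*(I + 12)/(11 + 4*I))*133 = (4*((11 - 4*I)/137)*(12 + I))*133 = (4*(11 - 4*I)*(12 + I)/137)*133 = 532*(11 - 4*I)*(12 + I)/137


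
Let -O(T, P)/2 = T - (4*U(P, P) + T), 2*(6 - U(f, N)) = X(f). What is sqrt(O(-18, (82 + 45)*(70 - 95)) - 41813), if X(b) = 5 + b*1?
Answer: I*sqrt(29085) ≈ 170.54*I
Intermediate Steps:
X(b) = 5 + b
U(f, N) = 7/2 - f/2 (U(f, N) = 6 - (5 + f)/2 = 6 + (-5/2 - f/2) = 7/2 - f/2)
O(T, P) = 28 - 4*P (O(T, P) = -2*(T - (4*(7/2 - P/2) + T)) = -2*(T - ((14 - 2*P) + T)) = -2*(T - (14 + T - 2*P)) = -2*(T + (-14 - T + 2*P)) = -2*(-14 + 2*P) = 28 - 4*P)
sqrt(O(-18, (82 + 45)*(70 - 95)) - 41813) = sqrt((28 - 4*(82 + 45)*(70 - 95)) - 41813) = sqrt((28 - 508*(-25)) - 41813) = sqrt((28 - 4*(-3175)) - 41813) = sqrt((28 + 12700) - 41813) = sqrt(12728 - 41813) = sqrt(-29085) = I*sqrt(29085)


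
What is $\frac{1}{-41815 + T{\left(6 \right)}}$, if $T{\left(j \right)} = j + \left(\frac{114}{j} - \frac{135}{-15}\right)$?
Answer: $- \frac{1}{41781} \approx -2.3934 \cdot 10^{-5}$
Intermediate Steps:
$T{\left(j \right)} = 9 + j + \frac{114}{j}$ ($T{\left(j \right)} = j + \left(\frac{114}{j} - -9\right) = j + \left(\frac{114}{j} + 9\right) = j + \left(9 + \frac{114}{j}\right) = 9 + j + \frac{114}{j}$)
$\frac{1}{-41815 + T{\left(6 \right)}} = \frac{1}{-41815 + \left(9 + 6 + \frac{114}{6}\right)} = \frac{1}{-41815 + \left(9 + 6 + 114 \cdot \frac{1}{6}\right)} = \frac{1}{-41815 + \left(9 + 6 + 19\right)} = \frac{1}{-41815 + 34} = \frac{1}{-41781} = - \frac{1}{41781}$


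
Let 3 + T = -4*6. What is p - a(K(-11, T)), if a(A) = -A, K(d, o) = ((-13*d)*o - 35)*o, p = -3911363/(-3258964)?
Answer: 342820852451/3258964 ≈ 1.0519e+5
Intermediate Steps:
T = -27 (T = -3 - 4*6 = -3 - 24 = -27)
p = 3911363/3258964 (p = -3911363*(-1/3258964) = 3911363/3258964 ≈ 1.2002)
K(d, o) = o*(-35 - 13*d*o) (K(d, o) = (-13*d*o - 35)*o = (-35 - 13*d*o)*o = o*(-35 - 13*d*o))
p - a(K(-11, T)) = 3911363/3258964 - (-1)*(-1*(-27)*(35 + 13*(-11)*(-27))) = 3911363/3258964 - (-1)*(-1*(-27)*(35 + 3861)) = 3911363/3258964 - (-1)*(-1*(-27)*3896) = 3911363/3258964 - (-1)*105192 = 3911363/3258964 - 1*(-105192) = 3911363/3258964 + 105192 = 342820852451/3258964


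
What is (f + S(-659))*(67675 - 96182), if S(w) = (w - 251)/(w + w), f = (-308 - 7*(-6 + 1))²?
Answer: -1400123186462/659 ≈ -2.1246e+9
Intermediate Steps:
f = 74529 (f = (-308 - 7*(-5))² = (-308 + 35)² = (-273)² = 74529)
S(w) = (-251 + w)/(2*w) (S(w) = (-251 + w)/((2*w)) = (-251 + w)*(1/(2*w)) = (-251 + w)/(2*w))
(f + S(-659))*(67675 - 96182) = (74529 + (½)*(-251 - 659)/(-659))*(67675 - 96182) = (74529 + (½)*(-1/659)*(-910))*(-28507) = (74529 + 455/659)*(-28507) = (49115066/659)*(-28507) = -1400123186462/659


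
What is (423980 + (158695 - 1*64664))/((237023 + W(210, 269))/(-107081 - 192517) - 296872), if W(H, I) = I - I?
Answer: -155195059578/88942494479 ≈ -1.7449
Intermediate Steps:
W(H, I) = 0
(423980 + (158695 - 1*64664))/((237023 + W(210, 269))/(-107081 - 192517) - 296872) = (423980 + (158695 - 1*64664))/((237023 + 0)/(-107081 - 192517) - 296872) = (423980 + (158695 - 64664))/(237023/(-299598) - 296872) = (423980 + 94031)/(237023*(-1/299598) - 296872) = 518011/(-237023/299598 - 296872) = 518011/(-88942494479/299598) = 518011*(-299598/88942494479) = -155195059578/88942494479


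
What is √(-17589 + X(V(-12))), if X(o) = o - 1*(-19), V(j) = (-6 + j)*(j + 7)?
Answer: 2*I*√4370 ≈ 132.21*I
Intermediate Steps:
V(j) = (-6 + j)*(7 + j)
X(o) = 19 + o (X(o) = o + 19 = 19 + o)
√(-17589 + X(V(-12))) = √(-17589 + (19 + (-42 - 12 + (-12)²))) = √(-17589 + (19 + (-42 - 12 + 144))) = √(-17589 + (19 + 90)) = √(-17589 + 109) = √(-17480) = 2*I*√4370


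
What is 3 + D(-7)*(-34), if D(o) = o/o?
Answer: -31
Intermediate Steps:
D(o) = 1
3 + D(-7)*(-34) = 3 + 1*(-34) = 3 - 34 = -31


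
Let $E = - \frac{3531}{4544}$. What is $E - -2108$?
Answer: $\frac{9575221}{4544} \approx 2107.2$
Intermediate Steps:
$E = - \frac{3531}{4544}$ ($E = \left(-3531\right) \frac{1}{4544} = - \frac{3531}{4544} \approx -0.77707$)
$E - -2108 = - \frac{3531}{4544} - -2108 = - \frac{3531}{4544} + 2108 = \frac{9575221}{4544}$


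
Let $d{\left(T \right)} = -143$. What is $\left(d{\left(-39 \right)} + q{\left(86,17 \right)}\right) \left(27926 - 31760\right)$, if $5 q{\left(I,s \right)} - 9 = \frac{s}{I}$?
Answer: $\frac{116359983}{215} \approx 5.4121 \cdot 10^{5}$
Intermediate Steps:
$q{\left(I,s \right)} = \frac{9}{5} + \frac{s}{5 I}$ ($q{\left(I,s \right)} = \frac{9}{5} + \frac{s \frac{1}{I}}{5} = \frac{9}{5} + \frac{s}{5 I}$)
$\left(d{\left(-39 \right)} + q{\left(86,17 \right)}\right) \left(27926 - 31760\right) = \left(-143 + \frac{17 + 9 \cdot 86}{5 \cdot 86}\right) \left(27926 - 31760\right) = \left(-143 + \frac{1}{5} \cdot \frac{1}{86} \left(17 + 774\right)\right) \left(-3834\right) = \left(-143 + \frac{1}{5} \cdot \frac{1}{86} \cdot 791\right) \left(-3834\right) = \left(-143 + \frac{791}{430}\right) \left(-3834\right) = \left(- \frac{60699}{430}\right) \left(-3834\right) = \frac{116359983}{215}$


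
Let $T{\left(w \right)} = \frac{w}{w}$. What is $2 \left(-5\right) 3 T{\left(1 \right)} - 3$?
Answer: $-33$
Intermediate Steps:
$T{\left(w \right)} = 1$
$2 \left(-5\right) 3 T{\left(1 \right)} - 3 = 2 \left(-5\right) 3 \cdot 1 - 3 = \left(-10\right) 3 \cdot 1 - 3 = \left(-30\right) 1 - 3 = -30 - 3 = -33$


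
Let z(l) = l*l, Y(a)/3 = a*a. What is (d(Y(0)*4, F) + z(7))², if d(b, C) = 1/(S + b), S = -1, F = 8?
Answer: 2304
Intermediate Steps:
Y(a) = 3*a² (Y(a) = 3*(a*a) = 3*a²)
z(l) = l²
d(b, C) = 1/(-1 + b)
(d(Y(0)*4, F) + z(7))² = (1/(-1 + (3*0²)*4) + 7²)² = (1/(-1 + (3*0)*4) + 49)² = (1/(-1 + 0*4) + 49)² = (1/(-1 + 0) + 49)² = (1/(-1) + 49)² = (-1 + 49)² = 48² = 2304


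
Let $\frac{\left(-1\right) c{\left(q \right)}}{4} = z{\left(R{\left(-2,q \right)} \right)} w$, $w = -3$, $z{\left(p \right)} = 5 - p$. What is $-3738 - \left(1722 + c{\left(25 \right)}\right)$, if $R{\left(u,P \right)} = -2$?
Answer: $-5544$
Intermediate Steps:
$c{\left(q \right)} = 84$ ($c{\left(q \right)} = - 4 \left(5 - -2\right) \left(-3\right) = - 4 \left(5 + 2\right) \left(-3\right) = - 4 \cdot 7 \left(-3\right) = \left(-4\right) \left(-21\right) = 84$)
$-3738 - \left(1722 + c{\left(25 \right)}\right) = -3738 - \left(1722 + 84\right) = -3738 - 1806 = -5544$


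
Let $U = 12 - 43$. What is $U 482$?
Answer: $-14942$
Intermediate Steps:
$U = -31$ ($U = 12 - 43 = -31$)
$U 482 = \left(-31\right) 482 = -14942$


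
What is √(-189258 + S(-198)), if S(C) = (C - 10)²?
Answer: I*√145994 ≈ 382.09*I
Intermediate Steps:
S(C) = (-10 + C)²
√(-189258 + S(-198)) = √(-189258 + (-10 - 198)²) = √(-189258 + (-208)²) = √(-189258 + 43264) = √(-145994) = I*√145994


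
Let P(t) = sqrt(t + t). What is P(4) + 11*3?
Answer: 33 + 2*sqrt(2) ≈ 35.828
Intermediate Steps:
P(t) = sqrt(2)*sqrt(t) (P(t) = sqrt(2*t) = sqrt(2)*sqrt(t))
P(4) + 11*3 = sqrt(2)*sqrt(4) + 11*3 = sqrt(2)*2 + 33 = 2*sqrt(2) + 33 = 33 + 2*sqrt(2)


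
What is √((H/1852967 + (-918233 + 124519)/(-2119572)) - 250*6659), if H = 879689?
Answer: I*√713309517287520469808839132786/654582828354 ≈ 1290.3*I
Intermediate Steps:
√((H/1852967 + (-918233 + 124519)/(-2119572)) - 250*6659) = √((879689/1852967 + (-918233 + 124519)/(-2119572)) - 250*6659) = √((879689*(1/1852967) - 793714*(-1/2119572)) - 1664750) = √((879689/1852967 + 396857/1059786) - 1664750) = √(1667645011273/1963748485062 - 1664750) = √(-3269148622861953227/1963748485062) = I*√713309517287520469808839132786/654582828354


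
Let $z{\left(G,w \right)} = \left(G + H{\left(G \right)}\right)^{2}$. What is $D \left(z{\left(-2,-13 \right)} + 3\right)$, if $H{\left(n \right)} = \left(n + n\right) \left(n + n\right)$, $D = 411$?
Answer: $81789$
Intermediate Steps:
$H{\left(n \right)} = 4 n^{2}$ ($H{\left(n \right)} = 2 n 2 n = 4 n^{2}$)
$z{\left(G,w \right)} = \left(G + 4 G^{2}\right)^{2}$
$D \left(z{\left(-2,-13 \right)} + 3\right) = 411 \left(\left(-2\right)^{2} \left(1 + 4 \left(-2\right)\right)^{2} + 3\right) = 411 \left(4 \left(1 - 8\right)^{2} + 3\right) = 411 \left(4 \left(-7\right)^{2} + 3\right) = 411 \left(4 \cdot 49 + 3\right) = 411 \left(196 + 3\right) = 411 \cdot 199 = 81789$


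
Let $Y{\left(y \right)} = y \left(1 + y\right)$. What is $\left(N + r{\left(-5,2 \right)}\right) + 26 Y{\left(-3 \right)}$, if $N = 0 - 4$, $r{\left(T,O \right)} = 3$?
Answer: $155$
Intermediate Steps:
$N = -4$ ($N = 0 - 4 = -4$)
$\left(N + r{\left(-5,2 \right)}\right) + 26 Y{\left(-3 \right)} = \left(-4 + 3\right) + 26 \left(- 3 \left(1 - 3\right)\right) = -1 + 26 \left(\left(-3\right) \left(-2\right)\right) = -1 + 26 \cdot 6 = -1 + 156 = 155$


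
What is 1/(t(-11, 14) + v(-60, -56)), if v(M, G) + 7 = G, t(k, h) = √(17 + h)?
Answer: -63/3938 - √31/3938 ≈ -0.017412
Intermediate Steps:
v(M, G) = -7 + G
1/(t(-11, 14) + v(-60, -56)) = 1/(√(17 + 14) + (-7 - 56)) = 1/(√31 - 63) = 1/(-63 + √31)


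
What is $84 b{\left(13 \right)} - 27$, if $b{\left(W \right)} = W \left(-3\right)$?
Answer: $-3303$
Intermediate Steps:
$b{\left(W \right)} = - 3 W$
$84 b{\left(13 \right)} - 27 = 84 \left(\left(-3\right) 13\right) - 27 = 84 \left(-39\right) - 27 = -3276 - 27 = -3303$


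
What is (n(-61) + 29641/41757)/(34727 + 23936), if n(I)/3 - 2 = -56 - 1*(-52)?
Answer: -220901/2449590891 ≈ -9.0179e-5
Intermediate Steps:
n(I) = -6 (n(I) = 6 + 3*(-56 - 1*(-52)) = 6 + 3*(-56 + 52) = 6 + 3*(-4) = 6 - 12 = -6)
(n(-61) + 29641/41757)/(34727 + 23936) = (-6 + 29641/41757)/(34727 + 23936) = (-6 + 29641*(1/41757))/58663 = (-6 + 29641/41757)*(1/58663) = -220901/41757*1/58663 = -220901/2449590891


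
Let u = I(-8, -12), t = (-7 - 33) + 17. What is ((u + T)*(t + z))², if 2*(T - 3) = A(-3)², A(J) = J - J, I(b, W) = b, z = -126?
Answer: 555025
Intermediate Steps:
t = -23 (t = -40 + 17 = -23)
u = -8
A(J) = 0
T = 3 (T = 3 + (½)*0² = 3 + (½)*0 = 3 + 0 = 3)
((u + T)*(t + z))² = ((-8 + 3)*(-23 - 126))² = (-5*(-149))² = 745² = 555025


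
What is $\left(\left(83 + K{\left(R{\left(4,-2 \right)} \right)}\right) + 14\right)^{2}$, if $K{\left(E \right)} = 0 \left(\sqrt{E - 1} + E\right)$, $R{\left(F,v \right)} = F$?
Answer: $9409$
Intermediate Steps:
$K{\left(E \right)} = 0$ ($K{\left(E \right)} = 0 \left(\sqrt{-1 + E} + E\right) = 0 \left(E + \sqrt{-1 + E}\right) = 0$)
$\left(\left(83 + K{\left(R{\left(4,-2 \right)} \right)}\right) + 14\right)^{2} = \left(\left(83 + 0\right) + 14\right)^{2} = \left(83 + 14\right)^{2} = 97^{2} = 9409$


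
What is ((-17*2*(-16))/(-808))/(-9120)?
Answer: 17/230280 ≈ 7.3823e-5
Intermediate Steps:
((-17*2*(-16))/(-808))/(-9120) = (-34*(-16)*(-1/808))*(-1/9120) = (544*(-1/808))*(-1/9120) = -68/101*(-1/9120) = 17/230280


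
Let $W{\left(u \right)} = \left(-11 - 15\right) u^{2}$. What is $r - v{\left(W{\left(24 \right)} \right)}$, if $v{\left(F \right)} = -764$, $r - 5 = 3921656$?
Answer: $3922425$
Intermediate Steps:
$r = 3921661$ ($r = 5 + 3921656 = 3921661$)
$W{\left(u \right)} = - 26 u^{2}$
$r - v{\left(W{\left(24 \right)} \right)} = 3921661 - -764 = 3921661 + 764 = 3922425$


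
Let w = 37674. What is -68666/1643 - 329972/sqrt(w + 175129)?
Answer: -68666/1643 - 329972*sqrt(212803)/212803 ≈ -757.09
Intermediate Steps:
-68666/1643 - 329972/sqrt(w + 175129) = -68666/1643 - 329972/sqrt(37674 + 175129) = -68666*1/1643 - 329972*sqrt(212803)/212803 = -68666/1643 - 329972*sqrt(212803)/212803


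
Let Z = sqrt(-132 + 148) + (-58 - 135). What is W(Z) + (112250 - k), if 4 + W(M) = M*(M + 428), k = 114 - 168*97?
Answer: 83257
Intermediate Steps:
Z = -189 (Z = sqrt(16) - 193 = 4 - 193 = -189)
k = -16182 (k = 114 - 16296 = -16182)
W(M) = -4 + M*(428 + M) (W(M) = -4 + M*(M + 428) = -4 + M*(428 + M))
W(Z) + (112250 - k) = (-4 + (-189)**2 + 428*(-189)) + (112250 - 1*(-16182)) = (-4 + 35721 - 80892) + (112250 + 16182) = -45175 + 128432 = 83257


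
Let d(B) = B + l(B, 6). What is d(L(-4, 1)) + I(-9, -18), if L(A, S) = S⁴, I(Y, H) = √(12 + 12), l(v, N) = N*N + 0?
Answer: 37 + 2*√6 ≈ 41.899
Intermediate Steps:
l(v, N) = N² (l(v, N) = N² + 0 = N²)
I(Y, H) = 2*√6 (I(Y, H) = √24 = 2*√6)
d(B) = 36 + B (d(B) = B + 6² = B + 36 = 36 + B)
d(L(-4, 1)) + I(-9, -18) = (36 + 1⁴) + 2*√6 = (36 + 1) + 2*√6 = 37 + 2*√6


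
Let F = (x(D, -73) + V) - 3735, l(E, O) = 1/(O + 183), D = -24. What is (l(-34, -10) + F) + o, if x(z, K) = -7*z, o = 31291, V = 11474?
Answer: 6781255/173 ≈ 39198.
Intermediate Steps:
l(E, O) = 1/(183 + O)
F = 7907 (F = (-7*(-24) + 11474) - 3735 = (168 + 11474) - 3735 = 11642 - 3735 = 7907)
(l(-34, -10) + F) + o = (1/(183 - 10) + 7907) + 31291 = (1/173 + 7907) + 31291 = 1367912/173 + 31291 = 6781255/173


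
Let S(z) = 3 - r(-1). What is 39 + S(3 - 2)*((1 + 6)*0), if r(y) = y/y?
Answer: 39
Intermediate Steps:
r(y) = 1
S(z) = 2 (S(z) = 3 - 1*1 = 3 - 1 = 2)
39 + S(3 - 2)*((1 + 6)*0) = 39 + 2*((1 + 6)*0) = 39 + 2*(7*0) = 39 + 2*0 = 39 + 0 = 39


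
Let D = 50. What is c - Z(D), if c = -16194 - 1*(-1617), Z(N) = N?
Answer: -14627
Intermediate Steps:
c = -14577 (c = -16194 + 1617 = -14577)
c - Z(D) = -14577 - 1*50 = -14577 - 50 = -14627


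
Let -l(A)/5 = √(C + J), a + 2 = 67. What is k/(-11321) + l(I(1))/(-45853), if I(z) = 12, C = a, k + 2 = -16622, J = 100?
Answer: 16624/11321 + 5*√165/45853 ≈ 1.4698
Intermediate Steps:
k = -16624 (k = -2 - 16622 = -16624)
a = 65 (a = -2 + 67 = 65)
C = 65
l(A) = -5*√165 (l(A) = -5*√(65 + 100) = -5*√165)
k/(-11321) + l(I(1))/(-45853) = -16624/(-11321) - 5*√165/(-45853) = -16624*(-1/11321) - 5*√165*(-1/45853) = 16624/11321 + 5*√165/45853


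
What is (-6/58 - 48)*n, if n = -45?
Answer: 62775/29 ≈ 2164.7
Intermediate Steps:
(-6/58 - 48)*n = (-6/58 - 48)*(-45) = (-6*1/58 - 48)*(-45) = (-3/29 - 48)*(-45) = -1395/29*(-45) = 62775/29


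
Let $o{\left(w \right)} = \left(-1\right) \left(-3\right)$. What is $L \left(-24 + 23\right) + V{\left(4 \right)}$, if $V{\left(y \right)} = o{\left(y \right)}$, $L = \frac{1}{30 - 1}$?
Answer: $\frac{86}{29} \approx 2.9655$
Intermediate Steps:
$L = \frac{1}{29} \approx 0.034483$
$o{\left(w \right)} = 3$
$V{\left(y \right)} = 3$
$L \left(-24 + 23\right) + V{\left(4 \right)} = \frac{-24 + 23}{29} + 3 = \frac{1}{29} \left(-1\right) + 3 = - \frac{1}{29} + 3 = \frac{86}{29}$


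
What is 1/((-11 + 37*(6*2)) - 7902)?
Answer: -1/7469 ≈ -0.00013389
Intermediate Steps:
1/((-11 + 37*(6*2)) - 7902) = 1/((-11 + 37*12) - 7902) = 1/((-11 + 444) - 7902) = 1/(433 - 7902) = 1/(-7469) = -1/7469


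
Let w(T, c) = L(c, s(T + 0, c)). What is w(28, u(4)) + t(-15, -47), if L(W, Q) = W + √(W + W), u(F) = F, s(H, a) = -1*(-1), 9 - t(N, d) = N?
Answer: 28 + 2*√2 ≈ 30.828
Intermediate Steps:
t(N, d) = 9 - N
s(H, a) = 1
L(W, Q) = W + √2*√W (L(W, Q) = W + √(2*W) = W + √2*√W)
w(T, c) = c + √2*√c
w(28, u(4)) + t(-15, -47) = (4 + √2*√4) + (9 - 1*(-15)) = (4 + √2*2) + (9 + 15) = (4 + 2*√2) + 24 = 28 + 2*√2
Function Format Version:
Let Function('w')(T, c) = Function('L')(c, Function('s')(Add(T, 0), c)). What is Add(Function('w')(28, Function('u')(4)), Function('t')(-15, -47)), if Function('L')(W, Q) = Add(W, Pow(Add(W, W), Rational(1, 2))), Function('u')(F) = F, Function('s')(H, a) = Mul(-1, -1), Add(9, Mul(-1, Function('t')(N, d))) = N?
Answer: Add(28, Mul(2, Pow(2, Rational(1, 2)))) ≈ 30.828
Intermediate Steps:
Function('t')(N, d) = Add(9, Mul(-1, N))
Function('s')(H, a) = 1
Function('L')(W, Q) = Add(W, Mul(Pow(2, Rational(1, 2)), Pow(W, Rational(1, 2)))) (Function('L')(W, Q) = Add(W, Pow(Mul(2, W), Rational(1, 2))) = Add(W, Mul(Pow(2, Rational(1, 2)), Pow(W, Rational(1, 2)))))
Function('w')(T, c) = Add(c, Mul(Pow(2, Rational(1, 2)), Pow(c, Rational(1, 2))))
Add(Function('w')(28, Function('u')(4)), Function('t')(-15, -47)) = Add(Add(4, Mul(Pow(2, Rational(1, 2)), Pow(4, Rational(1, 2)))), Add(9, Mul(-1, -15))) = Add(Add(4, Mul(Pow(2, Rational(1, 2)), 2)), Add(9, 15)) = Add(Add(4, Mul(2, Pow(2, Rational(1, 2)))), 24) = Add(28, Mul(2, Pow(2, Rational(1, 2))))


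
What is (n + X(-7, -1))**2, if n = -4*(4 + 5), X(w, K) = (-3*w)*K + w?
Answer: 4096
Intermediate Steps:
X(w, K) = w - 3*K*w (X(w, K) = -3*K*w + w = w - 3*K*w)
n = -36 (n = -4*9 = -36)
(n + X(-7, -1))**2 = (-36 - 7*(1 - 3*(-1)))**2 = (-36 - 7*(1 + 3))**2 = (-36 - 7*4)**2 = (-36 - 28)**2 = (-64)**2 = 4096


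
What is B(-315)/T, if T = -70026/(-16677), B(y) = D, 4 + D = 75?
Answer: 394689/23342 ≈ 16.909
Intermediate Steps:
D = 71 (D = -4 + 75 = 71)
B(y) = 71
T = 23342/5559 (T = -70026*(-1/16677) = 23342/5559 ≈ 4.1990)
B(-315)/T = 71/(23342/5559) = 71*(5559/23342) = 394689/23342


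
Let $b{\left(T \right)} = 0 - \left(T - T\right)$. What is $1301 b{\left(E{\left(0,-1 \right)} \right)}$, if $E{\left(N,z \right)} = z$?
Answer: $0$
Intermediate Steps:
$b{\left(T \right)} = 0$ ($b{\left(T \right)} = 0 - 0 = 0 + 0 = 0$)
$1301 b{\left(E{\left(0,-1 \right)} \right)} = 1301 \cdot 0 = 0$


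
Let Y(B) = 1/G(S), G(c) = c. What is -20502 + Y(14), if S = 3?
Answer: -61505/3 ≈ -20502.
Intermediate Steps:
Y(B) = 1/3
-20502 + Y(14) = -20502 + 1/3 = -61505/3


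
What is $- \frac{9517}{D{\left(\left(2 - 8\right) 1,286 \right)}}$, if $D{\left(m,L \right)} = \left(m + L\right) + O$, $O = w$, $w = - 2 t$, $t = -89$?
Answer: $- \frac{9517}{458} \approx -20.779$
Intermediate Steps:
$w = 178$ ($w = \left(-2\right) \left(-89\right) = 178$)
$O = 178$
$D{\left(m,L \right)} = 178 + L + m$ ($D{\left(m,L \right)} = \left(m + L\right) + 178 = \left(L + m\right) + 178 = 178 + L + m$)
$- \frac{9517}{D{\left(\left(2 - 8\right) 1,286 \right)}} = - \frac{9517}{178 + 286 + \left(2 - 8\right) 1} = - \frac{9517}{178 + 286 - 6} = - \frac{9517}{458}$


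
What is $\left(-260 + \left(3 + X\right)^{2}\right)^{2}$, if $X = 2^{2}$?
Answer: $44521$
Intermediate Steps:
$X = 4$
$\left(-260 + \left(3 + X\right)^{2}\right)^{2} = \left(-260 + \left(3 + 4\right)^{2}\right)^{2} = \left(-260 + 7^{2}\right)^{2} = \left(-260 + 49\right)^{2} = \left(-211\right)^{2} = 44521$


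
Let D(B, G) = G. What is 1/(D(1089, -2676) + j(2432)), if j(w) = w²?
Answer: 1/5911948 ≈ 1.6915e-7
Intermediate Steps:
1/(D(1089, -2676) + j(2432)) = 1/(-2676 + 2432²) = 1/(-2676 + 5914624) = 1/5911948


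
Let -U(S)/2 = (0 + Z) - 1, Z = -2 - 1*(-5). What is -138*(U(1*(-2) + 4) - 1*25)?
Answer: 4002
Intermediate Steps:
Z = 3 (Z = -2 + 5 = 3)
U(S) = -4 (U(S) = -2*((0 + 3) - 1) = -2*(3 - 1) = -2*2 = -4)
-138*(U(1*(-2) + 4) - 1*25) = -138*(-4 - 1*25) = -138*(-4 - 25) = -138*(-29) = 4002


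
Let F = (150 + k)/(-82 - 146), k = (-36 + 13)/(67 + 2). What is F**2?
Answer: 201601/467856 ≈ 0.43090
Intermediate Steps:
k = -1/3 (k = -23/69 = -23*1/69 = -1/3 ≈ -0.33333)
F = -449/684 (F = (150 - 1/3)/(-82 - 146) = (449/3)/(-228) = (449/3)*(-1/228) = -449/684 ≈ -0.65643)
F**2 = (-449/684)**2 = 201601/467856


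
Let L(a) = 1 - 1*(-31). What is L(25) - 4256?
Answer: -4224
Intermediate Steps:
L(a) = 32 (L(a) = 1 + 31 = 32)
L(25) - 4256 = 32 - 4256 = -4224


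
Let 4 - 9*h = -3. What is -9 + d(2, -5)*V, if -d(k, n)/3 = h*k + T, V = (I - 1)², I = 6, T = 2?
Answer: -827/3 ≈ -275.67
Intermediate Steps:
h = 7/9 (h = 4/9 - ⅑*(-3) = 4/9 + ⅓ = 7/9 ≈ 0.77778)
V = 25 (V = (6 - 1)² = 5² = 25)
d(k, n) = -6 - 7*k/3 (d(k, n) = -3*(7*k/9 + 2) = -3*(2 + 7*k/9) = -6 - 7*k/3)
-9 + d(2, -5)*V = -9 + (-6 - 7/3*2)*25 = -9 + (-6 - 14/3)*25 = -9 - 32/3*25 = -9 - 800/3 = -827/3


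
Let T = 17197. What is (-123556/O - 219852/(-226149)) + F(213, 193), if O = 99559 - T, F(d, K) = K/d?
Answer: 11905246949/31486951419 ≈ 0.37810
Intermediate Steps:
O = 82362 (O = 99559 - 1*17197 = 99559 - 17197 = 82362)
(-123556/O - 219852/(-226149)) + F(213, 193) = (-123556/82362 - 219852/(-226149)) + 193/213 = (-123556*1/82362 - 219852*(-1/226149)) + 193*(1/213) = (-61778/41181 + 73284/75383) + 193/213 = -234157510/443478189 + 193/213 = 11905246949/31486951419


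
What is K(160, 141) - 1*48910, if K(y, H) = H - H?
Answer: -48910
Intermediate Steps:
K(y, H) = 0
K(160, 141) - 1*48910 = 0 - 1*48910 = 0 - 48910 = -48910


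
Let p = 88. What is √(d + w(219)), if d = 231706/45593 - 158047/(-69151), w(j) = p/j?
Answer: √3703989206466293843519499/690463537917 ≈ 2.7874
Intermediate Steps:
w(j) = 88/j
d = 23228538477/3152801543 (d = 231706*(1/45593) - 158047*(-1/69151) = 231706/45593 + 158047/69151 = 23228538477/3152801543 ≈ 7.3676)
√(d + w(219)) = √(23228538477/3152801543 + 88/219) = √(5364496462247/690463537917) = √3703989206466293843519499/690463537917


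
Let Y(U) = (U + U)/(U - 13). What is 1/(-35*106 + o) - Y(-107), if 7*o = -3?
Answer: -2779531/1558380 ≈ -1.7836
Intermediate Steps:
o = -3/7 (o = (⅐)*(-3) = -3/7 ≈ -0.42857)
Y(U) = 2*U/(-13 + U) (Y(U) = (2*U)/(-13 + U) = 2*U/(-13 + U))
1/(-35*106 + o) - Y(-107) = 1/(-35*106 - 3/7) - 2*(-107)/(-13 - 107) = 1/(-3710 - 3/7) - 2*(-107)/(-120) = 1/(-25973/7) - 2*(-107)*(-1)/120 = -7/25973 - 1*107/60 = -7/25973 - 107/60 = -2779531/1558380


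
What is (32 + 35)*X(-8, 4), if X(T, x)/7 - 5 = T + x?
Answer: 469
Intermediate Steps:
X(T, x) = 35 + 7*T + 7*x (X(T, x) = 35 + 7*(T + x) = 35 + (7*T + 7*x) = 35 + 7*T + 7*x)
(32 + 35)*X(-8, 4) = (32 + 35)*(35 + 7*(-8) + 7*4) = 67*(35 - 56 + 28) = 67*7 = 469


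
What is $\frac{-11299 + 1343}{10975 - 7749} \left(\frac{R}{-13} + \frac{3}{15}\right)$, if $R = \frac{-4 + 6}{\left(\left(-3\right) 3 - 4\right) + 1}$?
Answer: $- \frac{206587}{314535} \approx -0.6568$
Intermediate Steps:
$R = - \frac{1}{6}$ ($R = \frac{2}{\left(-9 - 4\right) + 1} = \frac{2}{-13 + 1} = \frac{2}{-12} = 2 \left(- \frac{1}{12}\right) = - \frac{1}{6} \approx -0.16667$)
$\frac{-11299 + 1343}{10975 - 7749} \left(\frac{R}{-13} + \frac{3}{15}\right) = \frac{-11299 + 1343}{10975 - 7749} \left(- \frac{1}{6 \left(-13\right)} + \frac{3}{15}\right) = - \frac{9956}{3226} \left(\left(- \frac{1}{6}\right) \left(- \frac{1}{13}\right) + 3 \cdot \frac{1}{15}\right) = \left(-9956\right) \frac{1}{3226} \left(\frac{1}{78} + \frac{1}{5}\right) = \left(- \frac{4978}{1613}\right) \frac{83}{390} = - \frac{206587}{314535}$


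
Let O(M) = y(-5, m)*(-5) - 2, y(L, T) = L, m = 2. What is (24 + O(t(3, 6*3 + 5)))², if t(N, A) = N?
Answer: 2209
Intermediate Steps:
O(M) = 23 (O(M) = -5*(-5) - 2 = 25 - 2 = 23)
(24 + O(t(3, 6*3 + 5)))² = (24 + 23)² = 47² = 2209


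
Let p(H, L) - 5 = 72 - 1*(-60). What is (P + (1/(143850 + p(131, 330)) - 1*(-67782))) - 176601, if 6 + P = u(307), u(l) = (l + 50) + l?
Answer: -15573777906/143987 ≈ -1.0816e+5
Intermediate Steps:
p(H, L) = 137 (p(H, L) = 5 + (72 - 1*(-60)) = 5 + (72 + 60) = 5 + 132 = 137)
u(l) = 50 + 2*l (u(l) = (50 + l) + l = 50 + 2*l)
P = 658 (P = -6 + (50 + 2*307) = -6 + (50 + 614) = -6 + 664 = 658)
(P + (1/(143850 + p(131, 330)) - 1*(-67782))) - 176601 = (658 + (1/(143850 + 137) - 1*(-67782))) - 176601 = (658 + (1/143987 + 67782)) - 176601 = (658 + 9759726835/143987) - 176601 = 9854470281/143987 - 176601 = -15573777906/143987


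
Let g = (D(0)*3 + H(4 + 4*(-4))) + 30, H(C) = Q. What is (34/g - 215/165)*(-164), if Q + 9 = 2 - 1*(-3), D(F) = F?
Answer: -328/429 ≈ -0.76457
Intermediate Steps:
Q = -4 (Q = -9 + (2 - 1*(-3)) = -9 + (2 + 3) = -9 + 5 = -4)
H(C) = -4
g = 26 (g = (0*3 - 4) + 30 = (0 - 4) + 30 = -4 + 30 = 26)
(34/g - 215/165)*(-164) = (34/26 - 215/165)*(-164) = (34*(1/26) - 215*1/165)*(-164) = (17/13 - 43/33)*(-164) = (2/429)*(-164) = -328/429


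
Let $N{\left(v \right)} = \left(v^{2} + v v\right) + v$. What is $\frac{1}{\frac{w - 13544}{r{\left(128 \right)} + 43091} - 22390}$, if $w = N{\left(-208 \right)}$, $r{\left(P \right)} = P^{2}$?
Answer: $- \frac{59475}{1331572474} \approx -4.4665 \cdot 10^{-5}$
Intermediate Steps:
$N{\left(v \right)} = v + 2 v^{2}$ ($N{\left(v \right)} = \left(v^{2} + v^{2}\right) + v = 2 v^{2} + v = v + 2 v^{2}$)
$w = 86320$ ($w = - 208 \left(1 + 2 \left(-208\right)\right) = - 208 \left(1 - 416\right) = \left(-208\right) \left(-415\right) = 86320$)
$\frac{1}{\frac{w - 13544}{r{\left(128 \right)} + 43091} - 22390} = \frac{1}{\frac{86320 - 13544}{128^{2} + 43091} - 22390} = \frac{1}{\frac{72776}{16384 + 43091} - 22390} = \frac{1}{\frac{72776}{59475} - 22390} = \frac{1}{- \frac{1331572474}{59475}} = - \frac{59475}{1331572474}$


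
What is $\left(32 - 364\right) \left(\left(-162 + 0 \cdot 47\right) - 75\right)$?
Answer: $78684$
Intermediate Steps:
$\left(32 - 364\right) \left(\left(-162 + 0 \cdot 47\right) - 75\right) = - 332 \left(\left(-162 + 0\right) - 75\right) = - 332 \left(-162 - 75\right) = \left(-332\right) \left(-237\right) = 78684$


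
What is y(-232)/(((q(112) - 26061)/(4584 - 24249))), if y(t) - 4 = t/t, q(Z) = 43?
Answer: 98325/26018 ≈ 3.7791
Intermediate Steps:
y(t) = 5 (y(t) = 4 + t/t = 4 + 1 = 5)
y(-232)/(((q(112) - 26061)/(4584 - 24249))) = 5/(((43 - 26061)/(4584 - 24249))) = 5/((-26018/(-19665))) = 5/((-26018*(-1/19665))) = 5/(26018/19665) = 5*(19665/26018) = 98325/26018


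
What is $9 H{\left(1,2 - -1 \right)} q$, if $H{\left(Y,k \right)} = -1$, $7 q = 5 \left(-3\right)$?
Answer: $\frac{135}{7} \approx 19.286$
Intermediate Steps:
$q = - \frac{15}{7}$ ($q = \frac{5 \left(-3\right)}{7} = \frac{1}{7} \left(-15\right) = - \frac{15}{7} \approx -2.1429$)
$9 H{\left(1,2 - -1 \right)} q = 9 \left(-1\right) \left(- \frac{15}{7}\right) = \left(-9\right) \left(- \frac{15}{7}\right) = \frac{135}{7}$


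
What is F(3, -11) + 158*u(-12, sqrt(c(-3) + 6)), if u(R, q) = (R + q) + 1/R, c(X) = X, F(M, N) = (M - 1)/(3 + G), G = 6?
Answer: -34361/18 + 158*sqrt(3) ≈ -1635.3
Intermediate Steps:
F(M, N) = -1/9 + M/9 (F(M, N) = (M - 1)/(3 + 6) = (-1 + M)/9 = (-1 + M)*(1/9) = -1/9 + M/9)
u(R, q) = R + q + 1/R
F(3, -11) + 158*u(-12, sqrt(c(-3) + 6)) = (-1/9 + (1/9)*3) + 158*(-12 + sqrt(-3 + 6) + 1/(-12)) = (-1/9 + 1/3) + 158*(-12 + sqrt(3) - 1/12) = 2/9 + 158*(-145/12 + sqrt(3)) = 2/9 + (-11455/6 + 158*sqrt(3)) = -34361/18 + 158*sqrt(3)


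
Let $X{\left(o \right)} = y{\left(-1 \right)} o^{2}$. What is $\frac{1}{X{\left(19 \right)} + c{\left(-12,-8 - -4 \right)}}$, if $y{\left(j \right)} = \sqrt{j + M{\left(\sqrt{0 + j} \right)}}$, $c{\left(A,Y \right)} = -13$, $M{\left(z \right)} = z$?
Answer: $- \frac{1}{13 - 361 \sqrt{-1 + i}} \approx 0.00083956 - 0.002201 i$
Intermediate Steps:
$y{\left(j \right)} = \sqrt{j + \sqrt{j}}$ ($y{\left(j \right)} = \sqrt{j + \sqrt{0 + j}} = \sqrt{j + \sqrt{j}}$)
$X{\left(o \right)} = o^{2} \sqrt{-1 + i}$ ($X{\left(o \right)} = \sqrt{-1 + \sqrt{-1}} o^{2} = \sqrt{-1 + i} o^{2} = o^{2} \sqrt{-1 + i}$)
$\frac{1}{X{\left(19 \right)} + c{\left(-12,-8 - -4 \right)}} = \frac{1}{19^{2} \sqrt{-1 + i} - 13} = \frac{1}{361 \sqrt{-1 + i} - 13} = \frac{1}{-13 + 361 \sqrt{-1 + i}}$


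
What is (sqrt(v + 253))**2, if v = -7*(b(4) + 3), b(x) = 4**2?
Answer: 120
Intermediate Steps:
b(x) = 16
v = -133 (v = -7*(16 + 3) = -7*19 = -133)
(sqrt(v + 253))**2 = (sqrt(-133 + 253))**2 = (sqrt(120))**2 = (2*sqrt(30))**2 = 120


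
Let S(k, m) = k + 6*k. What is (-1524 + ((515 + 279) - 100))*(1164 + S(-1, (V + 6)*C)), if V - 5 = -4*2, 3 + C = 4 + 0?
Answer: -960310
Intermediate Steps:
C = 1 (C = -3 + (4 + 0) = -3 + 4 = 1)
V = -3 (V = 5 - 4*2 = 5 - 8 = -3)
S(k, m) = 7*k
(-1524 + ((515 + 279) - 100))*(1164 + S(-1, (V + 6)*C)) = (-1524 + ((515 + 279) - 100))*(1164 + 7*(-1)) = (-1524 + (794 - 100))*(1164 - 7) = (-1524 + 694)*1157 = -830*1157 = -960310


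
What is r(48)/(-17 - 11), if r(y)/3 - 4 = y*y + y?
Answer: -1767/7 ≈ -252.43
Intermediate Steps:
r(y) = 12 + 3*y + 3*y² (r(y) = 12 + 3*(y*y + y) = 12 + 3*(y² + y) = 12 + 3*(y + y²) = 12 + (3*y + 3*y²) = 12 + 3*y + 3*y²)
r(48)/(-17 - 11) = (12 + 3*48 + 3*48²)/(-17 - 11) = (12 + 144 + 3*2304)/(-28) = (12 + 144 + 6912)*(-1/28) = 7068*(-1/28) = -1767/7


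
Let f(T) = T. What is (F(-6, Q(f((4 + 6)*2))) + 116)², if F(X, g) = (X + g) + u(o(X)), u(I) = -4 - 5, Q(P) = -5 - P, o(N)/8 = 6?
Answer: 5776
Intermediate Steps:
o(N) = 48 (o(N) = 8*6 = 48)
u(I) = -9
F(X, g) = -9 + X + g (F(X, g) = (X + g) - 9 = -9 + X + g)
(F(-6, Q(f((4 + 6)*2))) + 116)² = ((-9 - 6 + (-5 - (4 + 6)*2)) + 116)² = ((-9 - 6 + (-5 - 10*2)) + 116)² = ((-9 - 6 + (-5 - 1*20)) + 116)² = ((-9 - 6 + (-5 - 20)) + 116)² = ((-9 - 6 - 25) + 116)² = (-40 + 116)² = 76² = 5776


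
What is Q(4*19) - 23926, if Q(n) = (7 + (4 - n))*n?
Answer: -28866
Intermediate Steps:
Q(n) = n*(11 - n) (Q(n) = (11 - n)*n = n*(11 - n))
Q(4*19) - 23926 = (4*19)*(11 - 4*19) - 23926 = 76*(11 - 1*76) - 23926 = 76*(11 - 76) - 23926 = 76*(-65) - 23926 = -4940 - 23926 = -28866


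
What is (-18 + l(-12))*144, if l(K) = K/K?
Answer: -2448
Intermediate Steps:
l(K) = 1
(-18 + l(-12))*144 = (-18 + 1)*144 = -17*144 = -2448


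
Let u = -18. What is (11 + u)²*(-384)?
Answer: -18816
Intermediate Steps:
(11 + u)²*(-384) = (11 - 18)²*(-384) = (-7)²*(-384) = 49*(-384) = -18816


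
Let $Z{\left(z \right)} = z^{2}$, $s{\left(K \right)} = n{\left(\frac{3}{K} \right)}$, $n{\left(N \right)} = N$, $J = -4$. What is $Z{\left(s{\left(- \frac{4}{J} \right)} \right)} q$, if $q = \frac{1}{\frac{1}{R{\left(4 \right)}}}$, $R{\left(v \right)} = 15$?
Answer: $135$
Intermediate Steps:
$s{\left(K \right)} = \frac{3}{K}$
$q = 15$ ($q = \frac{1}{\frac{1}{15}} = 15$)
$Z{\left(s{\left(- \frac{4}{J} \right)} \right)} q = \left(\frac{3}{\left(-4\right) \frac{1}{-4}}\right)^{2} \cdot 15 = \left(\frac{3}{\left(-4\right) \left(- \frac{1}{4}\right)}\right)^{2} \cdot 15 = \left(\frac{3}{1}\right)^{2} \cdot 15 = \left(3 \cdot 1\right)^{2} \cdot 15 = 3^{2} \cdot 15 = 9 \cdot 15 = 135$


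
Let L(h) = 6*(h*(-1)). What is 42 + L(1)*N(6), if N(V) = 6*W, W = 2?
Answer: -30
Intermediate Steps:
L(h) = -6*h (L(h) = 6*(-h) = -6*h)
N(V) = 12 (N(V) = 6*2 = 12)
42 + L(1)*N(6) = 42 - 6*1*12 = 42 - 6*12 = 42 - 72 = -30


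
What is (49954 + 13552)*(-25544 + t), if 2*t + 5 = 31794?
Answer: -612801147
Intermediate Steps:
t = 31789/2 (t = -5/2 + (½)*31794 = -5/2 + 15897 = 31789/2 ≈ 15895.)
(49954 + 13552)*(-25544 + t) = (49954 + 13552)*(-25544 + 31789/2) = 63506*(-19299/2) = -612801147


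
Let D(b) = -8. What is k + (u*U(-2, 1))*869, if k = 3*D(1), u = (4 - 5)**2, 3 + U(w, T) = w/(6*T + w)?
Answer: -6131/2 ≈ -3065.5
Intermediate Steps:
U(w, T) = -3 + w/(w + 6*T) (U(w, T) = -3 + w/(6*T + w) = -3 + w/(w + 6*T))
u = 1 (u = (-1)**2 = 1)
k = -24 (k = 3*(-8) = -24)
k + (u*U(-2, 1))*869 = -24 + (1*(2*(-1*(-2) - 9*1)/(-2 + 6*1)))*869 = -24 + (1*(2*(2 - 9)/(-2 + 6)))*869 = -24 + (1*(2*(-7)/4))*869 = -24 + (1*(2*(1/4)*(-7)))*869 = -24 + (1*(-7/2))*869 = -24 - 7/2*869 = -24 - 6083/2 = -6131/2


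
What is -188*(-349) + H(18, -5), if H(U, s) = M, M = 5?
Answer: 65617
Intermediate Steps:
H(U, s) = 5
-188*(-349) + H(18, -5) = -188*(-349) + 5 = 65612 + 5 = 65617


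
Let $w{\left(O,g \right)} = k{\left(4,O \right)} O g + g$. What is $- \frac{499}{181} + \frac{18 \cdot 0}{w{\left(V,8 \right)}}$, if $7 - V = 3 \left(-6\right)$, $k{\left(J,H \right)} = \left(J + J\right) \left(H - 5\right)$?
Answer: $- \frac{499}{181} \approx -2.7569$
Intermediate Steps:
$k{\left(J,H \right)} = 2 J \left(-5 + H\right)$
$V = 25$ ($V = 7 - 3 \left(-6\right) = 7 - -18 = 7 + 18 = 25$)
$w{\left(O,g \right)} = g + O g \left(-40 + 8 O\right)$ ($w{\left(O,g \right)} = 2 \cdot 4 \left(-5 + O\right) O g + g = \left(-40 + 8 O\right) O g + g = O \left(-40 + 8 O\right) g + g = O g \left(-40 + 8 O\right) + g = g + O g \left(-40 + 8 O\right)$)
$- \frac{499}{181} + \frac{18 \cdot 0}{w{\left(V,8 \right)}} = - \frac{499}{181} + \frac{18 \cdot 0}{8 \left(1 + 8 \cdot 25 \left(-5 + 25\right)\right)} = \left(-499\right) \frac{1}{181} + \frac{0}{8 \left(1 + 8 \cdot 25 \cdot 20\right)} = - \frac{499}{181} + \frac{0}{8 \left(1 + 4000\right)} = - \frac{499}{181} + \frac{0}{8 \cdot 4001} = - \frac{499}{181} + \frac{0}{32008} = - \frac{499}{181} + 0 \cdot \frac{1}{32008} = - \frac{499}{181} + 0 = - \frac{499}{181}$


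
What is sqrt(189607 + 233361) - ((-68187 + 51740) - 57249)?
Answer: 73696 + 14*sqrt(2158) ≈ 74346.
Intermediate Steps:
sqrt(189607 + 233361) - ((-68187 + 51740) - 57249) = sqrt(422968) - (-16447 - 57249) = 14*sqrt(2158) - 1*(-73696) = 14*sqrt(2158) + 73696 = 73696 + 14*sqrt(2158)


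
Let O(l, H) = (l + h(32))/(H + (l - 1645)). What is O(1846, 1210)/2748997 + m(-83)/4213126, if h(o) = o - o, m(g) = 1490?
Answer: 2893620616713/8171009803275821 ≈ 0.00035413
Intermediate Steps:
h(o) = 0
O(l, H) = l/(-1645 + H + l) (O(l, H) = (l + 0)/(H + (l - 1645)) = l/(H + (-1645 + l)) = l/(-1645 + H + l))
O(1846, 1210)/2748997 + m(-83)/4213126 = (1846/(-1645 + 1210 + 1846))/2748997 + 1490/4213126 = (1846/1411)*(1/2748997) + 1490*(1/4213126) = (1846*(1/1411))*(1/2748997) + 745/2106563 = (1846/1411)*(1/2748997) + 745/2106563 = 1846/3878834767 + 745/2106563 = 2893620616713/8171009803275821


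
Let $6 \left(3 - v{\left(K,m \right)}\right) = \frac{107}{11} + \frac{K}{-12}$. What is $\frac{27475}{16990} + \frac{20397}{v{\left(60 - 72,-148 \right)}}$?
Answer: $\frac{1143708499}{67960} \approx 16829.0$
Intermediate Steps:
$v{\left(K,m \right)} = \frac{91}{66} + \frac{K}{72}$ ($v{\left(K,m \right)} = 3 - \frac{\frac{107}{11} + \frac{K}{-12}}{6} = 3 - \frac{107 \cdot \frac{1}{11} + K \left(- \frac{1}{12}\right)}{6} = 3 - \frac{\frac{107}{11} - \frac{K}{12}}{6} = 3 + \left(- \frac{107}{66} + \frac{K}{72}\right) = \frac{91}{66} + \frac{K}{72}$)
$\frac{27475}{16990} + \frac{20397}{v{\left(60 - 72,-148 \right)}} = \frac{27475}{16990} + \frac{20397}{\frac{91}{66} + \frac{60 - 72}{72}} = 27475 \cdot \frac{1}{16990} + \frac{20397}{\frac{91}{66} + \frac{1}{72} \left(-12\right)} = \frac{5495}{3398} + \frac{20397}{\frac{91}{66} - \frac{1}{6}} = \frac{5495}{3398} + \frac{20397}{\frac{40}{33}} = \frac{5495}{3398} + 20397 \cdot \frac{33}{40} = \frac{5495}{3398} + \frac{673101}{40} = \frac{1143708499}{67960}$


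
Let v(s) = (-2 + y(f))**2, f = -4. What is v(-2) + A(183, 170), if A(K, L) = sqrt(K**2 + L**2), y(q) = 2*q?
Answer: 100 + sqrt(62389) ≈ 349.78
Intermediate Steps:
v(s) = 100 (v(s) = (-2 + 2*(-4))**2 = (-2 - 8)**2 = (-10)**2 = 100)
v(-2) + A(183, 170) = 100 + sqrt(183**2 + 170**2) = 100 + sqrt(33489 + 28900) = 100 + sqrt(62389)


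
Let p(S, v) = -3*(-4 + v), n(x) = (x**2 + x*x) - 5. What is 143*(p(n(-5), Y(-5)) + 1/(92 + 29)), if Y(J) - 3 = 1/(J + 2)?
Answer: 6305/11 ≈ 573.18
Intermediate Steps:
n(x) = -5 + 2*x**2 (n(x) = (x**2 + x**2) - 5 = 2*x**2 - 5 = -5 + 2*x**2)
Y(J) = 3 + 1/(2 + J) (Y(J) = 3 + 1/(J + 2) = 3 + 1/(2 + J))
p(S, v) = 12 - 3*v
143*(p(n(-5), Y(-5)) + 1/(92 + 29)) = 143*((12 - 3*(7 + 3*(-5))/(2 - 5)) + 1/(92 + 29)) = 143*((12 - 3*(7 - 15)/(-3)) + 1/121) = 143*((12 - (-1)*(-8)) + 1/121) = 143*((12 - 3*8/3) + 1/121) = 143*((12 - 8) + 1/121) = 143*(4 + 1/121) = 143*(485/121) = 6305/11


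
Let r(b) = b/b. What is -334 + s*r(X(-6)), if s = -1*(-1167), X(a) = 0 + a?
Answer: 833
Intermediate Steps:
X(a) = a
s = 1167
r(b) = 1
-334 + s*r(X(-6)) = -334 + 1167*1 = -334 + 1167 = 833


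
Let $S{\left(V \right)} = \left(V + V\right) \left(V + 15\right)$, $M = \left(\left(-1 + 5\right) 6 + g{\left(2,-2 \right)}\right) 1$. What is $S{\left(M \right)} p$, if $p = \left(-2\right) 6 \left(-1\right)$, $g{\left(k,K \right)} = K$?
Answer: $19536$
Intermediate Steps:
$p = 12$ ($p = \left(-12\right) \left(-1\right) = 12$)
$M = 22$ ($M = \left(\left(-1 + 5\right) 6 - 2\right) 1 = \left(4 \cdot 6 - 2\right) 1 = \left(24 - 2\right) 1 = 22 \cdot 1 = 22$)
$S{\left(V \right)} = 2 V \left(15 + V\right)$
$S{\left(M \right)} p = 2 \cdot 22 \left(15 + 22\right) 12 = 2 \cdot 22 \cdot 37 \cdot 12 = 1628 \cdot 12 = 19536$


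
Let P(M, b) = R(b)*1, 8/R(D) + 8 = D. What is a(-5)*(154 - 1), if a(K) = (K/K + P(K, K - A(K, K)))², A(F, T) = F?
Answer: 0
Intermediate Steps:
R(D) = 8/(-8 + D)
P(M, b) = 8/(-8 + b) (P(M, b) = (8/(-8 + b))*1 = 8/(-8 + b))
a(K) = 0 (a(K) = (K/K + 8/(-8 + (K - K)))² = (1 + 8/(-8 + 0))² = (1 + 8/(-8))² = (1 + 8*(-⅛))² = (1 - 1)² = 0² = 0)
a(-5)*(154 - 1) = 0*(154 - 1) = 0*153 = 0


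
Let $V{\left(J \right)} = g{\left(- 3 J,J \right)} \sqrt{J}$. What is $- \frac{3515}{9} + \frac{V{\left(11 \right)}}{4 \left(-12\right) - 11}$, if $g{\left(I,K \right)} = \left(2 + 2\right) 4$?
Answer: $- \frac{3515}{9} - \frac{16 \sqrt{11}}{59} \approx -391.46$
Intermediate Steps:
$g{\left(I,K \right)} = 16$ ($g{\left(I,K \right)} = 4 \cdot 4 = 16$)
$V{\left(J \right)} = 16 \sqrt{J}$
$- \frac{3515}{9} + \frac{V{\left(11 \right)}}{4 \left(-12\right) - 11} = - \frac{3515}{9} + \frac{16 \sqrt{11}}{4 \left(-12\right) - 11} = \left(-3515\right) \frac{1}{9} + \frac{16 \sqrt{11}}{-48 - 11} = - \frac{3515}{9} + \frac{16 \sqrt{11}}{-59} = - \frac{3515}{9} + 16 \sqrt{11} \left(- \frac{1}{59}\right) = - \frac{3515}{9} - \frac{16 \sqrt{11}}{59}$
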